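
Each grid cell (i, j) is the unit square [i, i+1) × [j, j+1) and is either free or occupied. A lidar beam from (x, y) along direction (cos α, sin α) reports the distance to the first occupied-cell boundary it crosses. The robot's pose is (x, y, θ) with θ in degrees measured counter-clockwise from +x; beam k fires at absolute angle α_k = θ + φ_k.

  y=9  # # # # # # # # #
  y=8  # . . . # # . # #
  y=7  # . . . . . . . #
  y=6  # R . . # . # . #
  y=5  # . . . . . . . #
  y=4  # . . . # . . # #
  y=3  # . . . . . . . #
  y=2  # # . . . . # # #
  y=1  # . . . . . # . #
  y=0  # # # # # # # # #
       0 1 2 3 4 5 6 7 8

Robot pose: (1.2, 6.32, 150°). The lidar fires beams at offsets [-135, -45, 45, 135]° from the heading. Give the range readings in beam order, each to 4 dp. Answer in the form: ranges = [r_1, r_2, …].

beam 1: φ=-135°, α=15°
  cosα=0.9659 sinα=0.2588 | (1,6) | tMaxX 0.8282 tMaxY 2.6273 | tΔX 1.0353 tΔY 3.8637
    t=0.8282 [x] (2,6)
    t=1.8635 [x] (3,6)
    t=2.6273 [y] (3,7)
    t=2.8988 [x] (4,7)
    t=3.9340 [x] (5,7)
    t=4.9693 [x] (6,7)
    t=6.0046 [x] (7,7)
    t=6.4910 [y] (7,8) — stop
  → r_1 = 6.4910
beam 2: φ=-45°, α=105°
  cosα=-0.2588 sinα=0.9659 | (1,6) | tMaxX 0.7727 tMaxY 0.7040 | tΔX 3.8637 tΔY 1.0353
    t=0.7040 [y] (1,7)
    t=0.7727 [x] (0,7) — stop
  → r_2 = 0.7727
beam 3: φ=45°, α=195°
  cosα=-0.9659 sinα=-0.2588 | (1,6) | tMaxX 0.2071 tMaxY 1.2364 | tΔX 1.0353 tΔY 3.8637
    t=0.2071 [x] (0,6) — stop
  → r_3 = 0.2071
beam 4: φ=135°, α=285°
  cosα=0.2588 sinα=-0.9659 | (1,6) | tMaxX 3.0910 tMaxY 0.3313 | tΔX 3.8637 tΔY 1.0353
    t=0.3313 [y] (1,5)
    t=1.3666 [y] (1,4)
    t=2.4018 [y] (1,3)
    t=3.0910 [x] (2,3)
    t=3.4371 [y] (2,2)
    t=4.4724 [y] (2,1)
    t=5.5077 [y] (2,0) — stop
  → r_4 = 5.5077

ranges = [6.4910, 0.7727, 0.2071, 5.5077]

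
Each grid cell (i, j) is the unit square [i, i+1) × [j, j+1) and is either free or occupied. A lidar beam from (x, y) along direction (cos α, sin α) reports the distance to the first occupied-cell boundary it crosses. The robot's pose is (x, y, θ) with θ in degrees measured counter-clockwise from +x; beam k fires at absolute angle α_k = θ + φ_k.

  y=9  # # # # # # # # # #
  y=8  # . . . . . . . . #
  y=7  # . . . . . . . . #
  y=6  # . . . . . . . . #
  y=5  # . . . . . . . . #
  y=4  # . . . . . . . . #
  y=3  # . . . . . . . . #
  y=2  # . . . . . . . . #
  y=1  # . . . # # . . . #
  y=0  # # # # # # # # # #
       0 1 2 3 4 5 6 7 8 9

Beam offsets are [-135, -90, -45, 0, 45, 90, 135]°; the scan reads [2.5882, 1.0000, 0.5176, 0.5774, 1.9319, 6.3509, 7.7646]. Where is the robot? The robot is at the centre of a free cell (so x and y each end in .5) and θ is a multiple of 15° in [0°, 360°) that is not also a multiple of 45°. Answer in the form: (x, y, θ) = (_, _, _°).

(x, y, θ) = (8.5, 3.5, 30°)

Enumerate (i+0.5, j+0.5, θ) over the 62 free cells and 16 admissible headings. For each, cast all 7 beams and compare to the given ranges.
  (8.5, 3.5, 75°): beam 1 = 1.0000 ≠ 2.5882 ✗
  (8.5, 8.5, 75°): beam 1 = 1.0000 ≠ 2.5882 ✗
  (7.5, 8.5, 195°): beam 1 = 0.5774 ≠ 2.5882 ✗
  (8.5, 6.5, 255°): beam 1 = 2.8868 ≠ 2.5882 ✗
  …
  (8.5, 3.5, 30°): r_1=2.5882, r_2=1.0000, r_3=0.5176, r_4=0.5774, r_5=1.9319, r_6=6.3509, r_7=7.7646 — all match ✓
Unique over the lattice → pose = (8.5, 3.5, 30°).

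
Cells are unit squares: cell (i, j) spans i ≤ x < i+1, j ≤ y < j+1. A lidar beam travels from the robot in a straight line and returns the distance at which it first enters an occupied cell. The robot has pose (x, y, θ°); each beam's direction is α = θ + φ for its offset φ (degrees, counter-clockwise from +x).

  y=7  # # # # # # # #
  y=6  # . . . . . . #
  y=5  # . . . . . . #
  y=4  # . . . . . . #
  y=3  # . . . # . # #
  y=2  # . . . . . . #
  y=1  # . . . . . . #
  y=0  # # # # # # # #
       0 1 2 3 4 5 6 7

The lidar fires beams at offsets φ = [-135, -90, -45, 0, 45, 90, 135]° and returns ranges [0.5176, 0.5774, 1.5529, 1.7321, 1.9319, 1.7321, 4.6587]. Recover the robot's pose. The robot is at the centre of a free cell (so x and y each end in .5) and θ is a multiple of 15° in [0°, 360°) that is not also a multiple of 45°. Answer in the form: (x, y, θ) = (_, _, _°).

(x, y, θ) = (5.5, 1.5, 30°)

Candidates: 34 free-cell centres × 16 headings = 544 poses. Raycast each; keep the one whose scan matches to 4 dp.
  (6.5, 4.5, 300°): beam 1 = 5.6940 ≠ 0.5176 ✗
  (4.5, 6.5, 75°): beam 1 = 3.0000 ≠ 0.5176 ✗
  (3.5, 3.5, 120°): beam 3 = 3.6235 ≠ 1.5529 ✗
  (4.5, 1.5, 345°): beam 1 = 1.0000 ≠ 0.5176 ✗
  …
  (5.5, 1.5, 30°): r_1=0.5176, r_2=0.5774, r_3=1.5529, r_4=1.7321, r_5=1.9319, r_6=1.7321, r_7=4.6587 — all match ✓
Unique over the lattice → pose = (5.5, 1.5, 30°).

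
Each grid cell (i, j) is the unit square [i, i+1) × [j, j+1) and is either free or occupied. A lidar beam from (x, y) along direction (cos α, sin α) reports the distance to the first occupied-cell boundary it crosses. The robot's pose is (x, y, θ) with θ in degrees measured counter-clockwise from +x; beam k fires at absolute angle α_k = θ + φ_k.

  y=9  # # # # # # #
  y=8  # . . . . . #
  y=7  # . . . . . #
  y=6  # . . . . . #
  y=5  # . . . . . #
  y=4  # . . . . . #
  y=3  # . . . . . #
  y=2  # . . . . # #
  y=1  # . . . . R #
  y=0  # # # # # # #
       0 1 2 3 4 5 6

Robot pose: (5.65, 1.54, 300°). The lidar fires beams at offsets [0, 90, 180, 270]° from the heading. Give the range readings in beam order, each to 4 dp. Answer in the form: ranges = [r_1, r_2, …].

beam 1: φ=0°, α=300°
  dir = (cos 300°, sin 300°) = (0.5000, -0.8660); from cell (5,1)
  next x-line at t=0.7000, next y-line at t=0.6235; Δt_x=2.0000, Δt_y=1.1547
    y: enter (5,0) at t=0.6235 ← occupied
  → r_1 = 0.6235
beam 2: φ=90°, α=30°
  dir = (cos 30°, sin 30°) = (0.8660, 0.5000); from cell (5,1)
  next x-line at t=0.4041, next y-line at t=0.9200; Δt_x=1.1547, Δt_y=2.0000
    x: enter (6,1) at t=0.4041 ← occupied
  → r_2 = 0.4041
beam 3: φ=180°, α=120°
  dir = (cos 120°, sin 120°) = (-0.5000, 0.8660); from cell (5,1)
  next x-line at t=1.3000, next y-line at t=0.5312; Δt_x=2.0000, Δt_y=1.1547
    y: enter (5,2) at t=0.5312 ← occupied
  → r_3 = 0.5312
beam 4: φ=270°, α=210°
  dir = (cos 210°, sin 210°) = (-0.8660, -0.5000); from cell (5,1)
  next x-line at t=0.7506, next y-line at t=1.0800; Δt_x=1.1547, Δt_y=2.0000
    x: enter (4,1) at t=0.7506
    y: enter (4,0) at t=1.0800 ← occupied
  → r_4 = 1.0800

ranges = [0.6235, 0.4041, 0.5312, 1.0800]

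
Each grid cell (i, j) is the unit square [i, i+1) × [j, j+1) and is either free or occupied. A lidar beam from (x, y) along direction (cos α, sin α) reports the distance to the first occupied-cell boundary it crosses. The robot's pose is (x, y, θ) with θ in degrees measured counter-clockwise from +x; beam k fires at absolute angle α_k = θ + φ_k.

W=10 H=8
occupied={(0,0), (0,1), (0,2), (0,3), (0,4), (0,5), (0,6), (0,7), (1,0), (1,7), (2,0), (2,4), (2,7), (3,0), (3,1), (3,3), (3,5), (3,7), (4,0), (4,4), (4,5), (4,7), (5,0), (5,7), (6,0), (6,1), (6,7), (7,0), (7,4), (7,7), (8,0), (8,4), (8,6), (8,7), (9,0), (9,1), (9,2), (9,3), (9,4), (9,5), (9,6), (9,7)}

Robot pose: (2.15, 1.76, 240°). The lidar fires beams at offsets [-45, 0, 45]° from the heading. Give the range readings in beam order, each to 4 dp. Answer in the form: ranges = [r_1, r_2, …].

ranges = [1.1906, 0.8776, 0.7868]

beam 1: φ=-45°, α=195°
  dir = (cos 195°, sin 195°) = (-0.9659, -0.2588); from cell (2,1)
  next x-line at t=0.1553, next y-line at t=2.9364; Δt_x=1.0353, Δt_y=3.8637
    x: enter (1,1) at t=0.1553
    x: enter (0,1) at t=1.1906 ← occupied
  → r_1 = 1.1906
beam 2: φ=0°, α=240°
  dir = (cos 240°, sin 240°) = (-0.5000, -0.8660); from cell (2,1)
  next x-line at t=0.3000, next y-line at t=0.8776; Δt_x=2.0000, Δt_y=1.1547
    x: enter (1,1) at t=0.3000
    y: enter (1,0) at t=0.8776 ← occupied
  → r_2 = 0.8776
beam 3: φ=45°, α=285°
  dir = (cos 285°, sin 285°) = (0.2588, -0.9659); from cell (2,1)
  next x-line at t=3.2841, next y-line at t=0.7868; Δt_x=3.8637, Δt_y=1.0353
    y: enter (2,0) at t=0.7868 ← occupied
  → r_3 = 0.7868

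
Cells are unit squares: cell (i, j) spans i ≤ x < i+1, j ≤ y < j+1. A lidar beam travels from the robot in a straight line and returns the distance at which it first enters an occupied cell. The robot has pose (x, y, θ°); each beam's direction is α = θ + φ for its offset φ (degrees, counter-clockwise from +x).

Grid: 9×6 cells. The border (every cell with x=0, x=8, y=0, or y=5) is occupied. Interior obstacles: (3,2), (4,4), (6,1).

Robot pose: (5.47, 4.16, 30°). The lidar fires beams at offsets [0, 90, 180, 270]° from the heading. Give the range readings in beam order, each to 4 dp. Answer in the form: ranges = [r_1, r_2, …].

ranges = [1.6800, 0.9400, 2.3200, 2.4942]

beam 1: φ=0°, α=30°
  direction (0.8660, 0.5000); cell (5,4); t to first gridline: x 0.6120, y 1.6800 (then +1.1547 / +2.0000)
    (6,4) via x @ 0.6120
    (6,5) via y @ 1.6800  # hit
  → r_1 = 1.6800
beam 2: φ=90°, α=120°
  direction (-0.5000, 0.8660); cell (5,4); t to first gridline: x 0.9400, y 0.9699 (then +2.0000 / +1.1547)
    (4,4) via x @ 0.9400  # hit
  → r_2 = 0.9400
beam 3: φ=180°, α=210°
  direction (-0.8660, -0.5000); cell (5,4); t to first gridline: x 0.5427, y 0.3200 (then +1.1547 / +2.0000)
    (5,3) via y @ 0.3200
    (4,3) via x @ 0.5427
    (3,3) via x @ 1.6974
    (3,2) via y @ 2.3200  # hit
  → r_3 = 2.3200
beam 4: φ=270°, α=300°
  direction (0.5000, -0.8660); cell (5,4); t to first gridline: x 1.0600, y 0.1848 (then +2.0000 / +1.1547)
    (5,3) via y @ 0.1848
    (6,3) via x @ 1.0600
    (6,2) via y @ 1.3395
    (6,1) via y @ 2.4942  # hit
  → r_4 = 2.4942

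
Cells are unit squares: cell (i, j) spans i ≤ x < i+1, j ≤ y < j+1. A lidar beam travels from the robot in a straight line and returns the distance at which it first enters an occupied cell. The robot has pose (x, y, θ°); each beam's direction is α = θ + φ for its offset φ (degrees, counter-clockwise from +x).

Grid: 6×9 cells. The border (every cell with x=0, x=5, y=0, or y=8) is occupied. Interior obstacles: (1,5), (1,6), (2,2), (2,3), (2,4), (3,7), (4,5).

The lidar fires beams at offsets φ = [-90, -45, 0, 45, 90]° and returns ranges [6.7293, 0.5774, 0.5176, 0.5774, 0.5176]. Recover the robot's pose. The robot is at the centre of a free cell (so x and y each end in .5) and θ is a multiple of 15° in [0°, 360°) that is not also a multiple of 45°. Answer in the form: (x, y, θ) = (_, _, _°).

(x, y, θ) = (2.5, 7.5, 15°)

Candidates: 21 free-cell centres × 16 headings = 336 poses. Raycast each; keep the one whose scan matches to 4 dp.
  (4.5, 3.5, 165°): beam 1 = 1.5529 ≠ 6.7293 ✗
  (3.5, 6.5, 105°): beam 1 = 1.5529 ≠ 6.7293 ✗
  (4.5, 2.5, 210°): beam 1 = 5.0000 ≠ 6.7293 ✗
  (3.5, 6.5, 285°): beam 1 = 1.5529 ≠ 6.7293 ✗
  …
  (2.5, 7.5, 15°): r_1=6.7293, r_2=0.5774, r_3=0.5176, r_4=0.5774, r_5=0.5176 — all match ✓
Only this pose fits every beam.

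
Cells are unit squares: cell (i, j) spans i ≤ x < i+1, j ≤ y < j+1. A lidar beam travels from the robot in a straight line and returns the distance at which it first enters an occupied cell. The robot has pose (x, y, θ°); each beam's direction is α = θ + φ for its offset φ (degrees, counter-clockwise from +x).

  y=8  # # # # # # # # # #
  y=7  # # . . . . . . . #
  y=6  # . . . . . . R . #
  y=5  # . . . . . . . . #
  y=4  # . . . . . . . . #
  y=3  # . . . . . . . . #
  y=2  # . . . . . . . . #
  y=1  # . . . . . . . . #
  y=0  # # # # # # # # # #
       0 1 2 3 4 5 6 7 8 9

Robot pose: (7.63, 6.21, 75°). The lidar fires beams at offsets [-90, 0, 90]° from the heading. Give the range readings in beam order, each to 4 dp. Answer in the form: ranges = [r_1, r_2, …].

ranges = [1.4183, 1.8531, 5.8286]

beam 1: φ=-90°, α=345°
  d=(0.9659,-0.2588)  start (7,6)  tX=0.3831 tY=0.8114  stride 1/|dx|=1.0353 1/|dy|=3.8637
    cross x-line → (8,6), t=0.3831
    cross y-line → (8,5), t=0.8114
    cross x-line → (9,5), t=1.4183 (wall)
  → r_1 = 1.4183
beam 2: φ=0°, α=75°
  d=(0.2588,0.9659)  start (7,6)  tX=1.4296 tY=0.8179  stride 1/|dx|=3.8637 1/|dy|=1.0353
    cross y-line → (7,7), t=0.8179
    cross x-line → (8,7), t=1.4296
    cross y-line → (8,8), t=1.8531 (wall)
  → r_2 = 1.8531
beam 3: φ=90°, α=165°
  d=(-0.9659,0.2588)  start (7,6)  tX=0.6522 tY=3.0523  stride 1/|dx|=1.0353 1/|dy|=3.8637
    cross x-line → (6,6), t=0.6522
    cross x-line → (5,6), t=1.6875
    cross x-line → (4,6), t=2.7228
    cross y-line → (4,7), t=3.0523
    cross x-line → (3,7), t=3.7581
    cross x-line → (2,7), t=4.7933
    cross x-line → (1,7), t=5.8286 (wall)
  → r_3 = 5.8286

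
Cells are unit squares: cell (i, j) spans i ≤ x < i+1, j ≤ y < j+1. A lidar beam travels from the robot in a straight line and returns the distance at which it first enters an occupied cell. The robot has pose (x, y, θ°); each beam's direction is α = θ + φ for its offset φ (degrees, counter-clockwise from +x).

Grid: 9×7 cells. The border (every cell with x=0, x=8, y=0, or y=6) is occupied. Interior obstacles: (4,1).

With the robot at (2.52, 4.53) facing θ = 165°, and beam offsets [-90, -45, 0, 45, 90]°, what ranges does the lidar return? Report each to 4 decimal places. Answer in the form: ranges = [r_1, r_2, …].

beam 1: φ=-90°, α=75°
  d=(0.2588,0.9659)  start (2,4)  tX=1.8546 tY=0.4866  stride 1/|dx|=3.8637 1/|dy|=1.0353
    cross y-line → (2,5), t=0.4866
    cross y-line → (2,6), t=1.5219 (wall)
  → r_1 = 1.5219
beam 2: φ=-45°, α=120°
  d=(-0.5000,0.8660)  start (2,4)  tX=1.0400 tY=0.5427  stride 1/|dx|=2.0000 1/|dy|=1.1547
    cross y-line → (2,5), t=0.5427
    cross x-line → (1,5), t=1.0400
    cross y-line → (1,6), t=1.6974 (wall)
  → r_2 = 1.6974
beam 3: φ=0°, α=165°
  d=(-0.9659,0.2588)  start (2,4)  tX=0.5383 tY=1.8159  stride 1/|dx|=1.0353 1/|dy|=3.8637
    cross x-line → (1,4), t=0.5383
    cross x-line → (0,4), t=1.5736 (wall)
  → r_3 = 1.5736
beam 4: φ=45°, α=210°
  d=(-0.8660,-0.5000)  start (2,4)  tX=0.6004 tY=1.0600  stride 1/|dx|=1.1547 1/|dy|=2.0000
    cross x-line → (1,4), t=0.6004
    cross y-line → (1,3), t=1.0600
    cross x-line → (0,3), t=1.7551 (wall)
  → r_4 = 1.7551
beam 5: φ=90°, α=255°
  d=(-0.2588,-0.9659)  start (2,4)  tX=2.0091 tY=0.5487  stride 1/|dx|=3.8637 1/|dy|=1.0353
    cross y-line → (2,3), t=0.5487
    cross y-line → (2,2), t=1.5840
    cross x-line → (1,2), t=2.0091
    cross y-line → (1,1), t=2.6192
    cross y-line → (1,0), t=3.6545 (wall)
  → r_5 = 3.6545

ranges = [1.5219, 1.6974, 1.5736, 1.7551, 3.6545]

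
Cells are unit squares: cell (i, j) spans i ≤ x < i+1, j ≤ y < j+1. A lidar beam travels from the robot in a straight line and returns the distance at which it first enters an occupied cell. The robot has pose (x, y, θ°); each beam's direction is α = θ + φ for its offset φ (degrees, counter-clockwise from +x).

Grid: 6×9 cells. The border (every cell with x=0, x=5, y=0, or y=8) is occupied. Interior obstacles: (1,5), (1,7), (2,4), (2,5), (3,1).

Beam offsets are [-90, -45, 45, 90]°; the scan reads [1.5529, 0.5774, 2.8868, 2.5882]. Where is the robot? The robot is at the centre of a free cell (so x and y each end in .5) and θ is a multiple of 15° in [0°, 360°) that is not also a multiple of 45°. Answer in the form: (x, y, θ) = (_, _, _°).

Candidates: 23 free-cell centres × 16 headings = 368 poses. Raycast each; keep the one whose scan matches to 4 dp.
  (1.5, 1.5, 240°): beam 1 = 0.5774 ≠ 1.5529 ✗
  (1.5, 6.5, 195°): beam 1 = 0.5176 ≠ 1.5529 ✗
  (1.5, 1.5, 30°): beam 1 = 0.5774 ≠ 1.5529 ✗
  …
  (2.5, 6.5, 285°): r_1=1.5529, r_2=0.5774, r_3=2.8868, r_4=2.5882 — all match ✓
Only this pose fits every beam.

(x, y, θ) = (2.5, 6.5, 285°)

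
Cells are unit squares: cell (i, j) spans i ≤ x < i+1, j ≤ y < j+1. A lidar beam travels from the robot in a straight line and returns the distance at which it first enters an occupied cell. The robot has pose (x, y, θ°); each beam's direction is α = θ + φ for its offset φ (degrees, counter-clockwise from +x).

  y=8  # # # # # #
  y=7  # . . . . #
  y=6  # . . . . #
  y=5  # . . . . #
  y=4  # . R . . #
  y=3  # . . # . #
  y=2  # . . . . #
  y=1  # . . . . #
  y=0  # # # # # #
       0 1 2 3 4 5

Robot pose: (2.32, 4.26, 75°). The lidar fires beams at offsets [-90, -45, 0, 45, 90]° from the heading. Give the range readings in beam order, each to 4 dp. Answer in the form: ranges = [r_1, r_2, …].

ranges = [1.0046, 3.0946, 3.8719, 2.6400, 1.3666]

beam 1: φ=-90°, α=345°
  d=(0.9659,-0.2588)  start (2,4)  tX=0.7040 tY=1.0046  stride 1/|dx|=1.0353 1/|dy|=3.8637
    cross x-line → (3,4), t=0.7040
    cross y-line → (3,3), t=1.0046 (wall)
  → r_1 = 1.0046
beam 2: φ=-45°, α=30°
  d=(0.8660,0.5000)  start (2,4)  tX=0.7852 tY=1.4800  stride 1/|dx|=1.1547 1/|dy|=2.0000
    cross x-line → (3,4), t=0.7852
    cross y-line → (3,5), t=1.4800
    cross x-line → (4,5), t=1.9399
    cross x-line → (5,5), t=3.0946 (wall)
  → r_2 = 3.0946
beam 3: φ=0°, α=75°
  d=(0.2588,0.9659)  start (2,4)  tX=2.6273 tY=0.7661  stride 1/|dx|=3.8637 1/|dy|=1.0353
    cross y-line → (2,5), t=0.7661
    cross y-line → (2,6), t=1.8014
    cross x-line → (3,6), t=2.6273
    cross y-line → (3,7), t=2.8367
    cross y-line → (3,8), t=3.8719 (wall)
  → r_3 = 3.8719
beam 4: φ=45°, α=120°
  d=(-0.5000,0.8660)  start (2,4)  tX=0.6400 tY=0.8545  stride 1/|dx|=2.0000 1/|dy|=1.1547
    cross x-line → (1,4), t=0.6400
    cross y-line → (1,5), t=0.8545
    cross y-line → (1,6), t=2.0092
    cross x-line → (0,6), t=2.6400 (wall)
  → r_4 = 2.6400
beam 5: φ=90°, α=165°
  d=(-0.9659,0.2588)  start (2,4)  tX=0.3313 tY=2.8591  stride 1/|dx|=1.0353 1/|dy|=3.8637
    cross x-line → (1,4), t=0.3313
    cross x-line → (0,4), t=1.3666 (wall)
  → r_5 = 1.3666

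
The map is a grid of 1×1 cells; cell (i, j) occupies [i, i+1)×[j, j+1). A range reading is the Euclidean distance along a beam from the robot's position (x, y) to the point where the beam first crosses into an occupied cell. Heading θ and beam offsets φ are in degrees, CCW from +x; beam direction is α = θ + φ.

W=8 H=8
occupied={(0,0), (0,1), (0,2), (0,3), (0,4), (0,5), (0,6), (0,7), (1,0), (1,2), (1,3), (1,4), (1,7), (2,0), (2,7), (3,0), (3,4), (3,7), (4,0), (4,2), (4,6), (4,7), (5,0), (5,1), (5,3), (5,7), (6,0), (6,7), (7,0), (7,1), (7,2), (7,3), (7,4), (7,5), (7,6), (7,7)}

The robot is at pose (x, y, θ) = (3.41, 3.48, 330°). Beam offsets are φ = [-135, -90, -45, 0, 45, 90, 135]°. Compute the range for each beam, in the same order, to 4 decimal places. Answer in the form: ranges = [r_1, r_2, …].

beam 1: φ=-135°, α=195°
  d=(-0.9659,-0.2588)  start (3,3)  tX=0.4245 tY=1.8546  stride 1/|dx|=1.0353 1/|dy|=3.8637
    cross x-line → (2,3), t=0.4245
    cross x-line → (1,3), t=1.4597 (wall)
  → r_1 = 1.4597
beam 2: φ=-90°, α=240°
  d=(-0.5000,-0.8660)  start (3,3)  tX=0.8200 tY=0.5543  stride 1/|dx|=2.0000 1/|dy|=1.1547
    cross y-line → (3,2), t=0.5543
    cross x-line → (2,2), t=0.8200
    cross y-line → (2,1), t=1.7090
    cross x-line → (1,1), t=2.8200
    cross y-line → (1,0), t=2.8637 (wall)
  → r_2 = 2.8637
beam 3: φ=-45°, α=285°
  d=(0.2588,-0.9659)  start (3,3)  tX=2.2796 tY=0.4969  stride 1/|dx|=3.8637 1/|dy|=1.0353
    cross y-line → (3,2), t=0.4969
    cross y-line → (3,1), t=1.5322
    cross x-line → (4,1), t=2.2796
    cross y-line → (4,0), t=2.5675 (wall)
  → r_3 = 2.5675
beam 4: φ=0°, α=330°
  d=(0.8660,-0.5000)  start (3,3)  tX=0.6813 tY=0.9600  stride 1/|dx|=1.1547 1/|dy|=2.0000
    cross x-line → (4,3), t=0.6813
    cross y-line → (4,2), t=0.9600 (wall)
  → r_4 = 0.9600
beam 5: φ=45°, α=15°
  d=(0.9659,0.2588)  start (3,3)  tX=0.6108 tY=2.0091  stride 1/|dx|=1.0353 1/|dy|=3.8637
    cross x-line → (4,3), t=0.6108
    cross x-line → (5,3), t=1.6461 (wall)
  → r_5 = 1.6461
beam 6: φ=90°, α=60°
  d=(0.5000,0.8660)  start (3,3)  tX=1.1800 tY=0.6004  stride 1/|dx|=2.0000 1/|dy|=1.1547
    cross y-line → (3,4), t=0.6004 (wall)
  → r_6 = 0.6004
beam 7: φ=135°, α=105°
  d=(-0.2588,0.9659)  start (3,3)  tX=1.5841 tY=0.5383  stride 1/|dx|=3.8637 1/|dy|=1.0353
    cross y-line → (3,4), t=0.5383 (wall)
  → r_7 = 0.5383

ranges = [1.4597, 2.8637, 2.5675, 0.9600, 1.6461, 0.6004, 0.5383]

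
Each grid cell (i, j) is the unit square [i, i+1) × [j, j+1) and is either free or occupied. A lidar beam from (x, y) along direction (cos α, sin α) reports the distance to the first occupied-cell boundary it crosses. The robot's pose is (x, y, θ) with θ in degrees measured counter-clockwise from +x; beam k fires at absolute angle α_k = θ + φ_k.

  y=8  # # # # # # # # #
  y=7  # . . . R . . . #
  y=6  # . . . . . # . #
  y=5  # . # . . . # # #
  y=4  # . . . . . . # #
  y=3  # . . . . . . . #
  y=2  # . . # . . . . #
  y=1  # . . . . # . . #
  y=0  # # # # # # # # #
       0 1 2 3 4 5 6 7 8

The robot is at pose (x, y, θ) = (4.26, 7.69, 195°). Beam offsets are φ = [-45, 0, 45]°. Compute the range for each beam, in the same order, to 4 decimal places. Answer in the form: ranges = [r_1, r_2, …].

beam 1: φ=-45°, α=150°
  direction (-0.8660, 0.5000); cell (4,7); t to first gridline: x 0.3002, y 0.6200 (then +1.1547 / +2.0000)
    (3,7) via x @ 0.3002
    (3,8) via y @ 0.6200  # hit
  → r_1 = 0.6200
beam 2: φ=0°, α=195°
  direction (-0.9659, -0.2588); cell (4,7); t to first gridline: x 0.2692, y 2.6660 (then +1.0353 / +3.8637)
    (3,7) via x @ 0.2692
    (2,7) via x @ 1.3044
    (1,7) via x @ 2.3397
    (1,6) via y @ 2.6660
    (0,6) via x @ 3.3750  # hit
  → r_2 = 3.3750
beam 3: φ=45°, α=240°
  direction (-0.5000, -0.8660); cell (4,7); t to first gridline: x 0.5200, y 0.7967 (then +2.0000 / +1.1547)
    (3,7) via x @ 0.5200
    (3,6) via y @ 0.7967
    (3,5) via y @ 1.9514
    (2,5) via x @ 2.5200  # hit
  → r_3 = 2.5200

ranges = [0.6200, 3.3750, 2.5200]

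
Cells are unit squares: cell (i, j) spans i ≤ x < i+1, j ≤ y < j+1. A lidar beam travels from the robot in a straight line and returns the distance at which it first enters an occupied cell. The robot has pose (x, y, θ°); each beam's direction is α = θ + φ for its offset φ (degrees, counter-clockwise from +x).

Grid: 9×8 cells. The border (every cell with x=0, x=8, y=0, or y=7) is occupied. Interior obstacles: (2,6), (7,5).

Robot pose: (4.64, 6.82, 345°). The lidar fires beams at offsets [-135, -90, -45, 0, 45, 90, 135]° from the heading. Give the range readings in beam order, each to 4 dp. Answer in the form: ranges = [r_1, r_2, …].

ranges = [4.2031, 6.0253, 6.7200, 3.1682, 0.3600, 0.1863, 0.2078]

beam 1: φ=-135°, α=210°
  direction (-0.8660, -0.5000); cell (4,6); t to first gridline: x 0.7390, y 1.6400 (then +1.1547 / +2.0000)
    (3,6) via x @ 0.7390
    (3,5) via y @ 1.6400
    (2,5) via x @ 1.8937
    (1,5) via x @ 3.0484
    (1,4) via y @ 3.6400
    (0,4) via x @ 4.2031  # hit
  → r_1 = 4.2031
beam 2: φ=-90°, α=255°
  direction (-0.2588, -0.9659); cell (4,6); t to first gridline: x 2.4728, y 0.8489 (then +3.8637 / +1.0353)
    (4,5) via y @ 0.8489
    (4,4) via y @ 1.8842
    (3,4) via x @ 2.4728
    (3,3) via y @ 2.9195
    (3,2) via y @ 3.9548
    (3,1) via y @ 4.9900
    (3,0) via y @ 6.0253  # hit
  → r_2 = 6.0253
beam 3: φ=-45°, α=300°
  direction (0.5000, -0.8660); cell (4,6); t to first gridline: x 0.7200, y 0.9469 (then +2.0000 / +1.1547)
    (5,6) via x @ 0.7200
    (5,5) via y @ 0.9469
    (5,4) via y @ 2.1016
    (6,4) via x @ 2.7200
    (6,3) via y @ 3.2563
    (6,2) via y @ 4.4110
    (7,2) via x @ 4.7200
    (7,1) via y @ 5.5657
    (8,1) via x @ 6.7200  # hit
  → r_3 = 6.7200
beam 4: φ=0°, α=345°
  direction (0.9659, -0.2588); cell (4,6); t to first gridline: x 0.3727, y 3.1682 (then +1.0353 / +3.8637)
    (5,6) via x @ 0.3727
    (6,6) via x @ 1.4080
    (7,6) via x @ 2.4433
    (7,5) via y @ 3.1682  # hit
  → r_4 = 3.1682
beam 5: φ=45°, α=30°
  direction (0.8660, 0.5000); cell (4,6); t to first gridline: x 0.4157, y 0.3600 (then +1.1547 / +2.0000)
    (4,7) via y @ 0.3600  # hit
  → r_5 = 0.3600
beam 6: φ=90°, α=75°
  direction (0.2588, 0.9659); cell (4,6); t to first gridline: x 1.3909, y 0.1863 (then +3.8637 / +1.0353)
    (4,7) via y @ 0.1863  # hit
  → r_6 = 0.1863
beam 7: φ=135°, α=120°
  direction (-0.5000, 0.8660); cell (4,6); t to first gridline: x 1.2800, y 0.2078 (then +2.0000 / +1.1547)
    (4,7) via y @ 0.2078  # hit
  → r_7 = 0.2078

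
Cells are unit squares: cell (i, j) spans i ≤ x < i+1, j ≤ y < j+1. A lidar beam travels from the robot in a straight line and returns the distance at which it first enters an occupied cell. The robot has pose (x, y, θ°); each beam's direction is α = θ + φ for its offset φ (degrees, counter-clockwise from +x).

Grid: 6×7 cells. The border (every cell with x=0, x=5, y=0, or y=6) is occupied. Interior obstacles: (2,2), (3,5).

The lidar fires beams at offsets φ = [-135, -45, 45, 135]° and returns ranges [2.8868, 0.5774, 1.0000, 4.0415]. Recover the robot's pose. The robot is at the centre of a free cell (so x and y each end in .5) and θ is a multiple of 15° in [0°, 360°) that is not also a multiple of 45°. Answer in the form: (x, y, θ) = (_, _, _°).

(x, y, θ) = (4.5, 3.5, 15°)

Enumerate (i+0.5, j+0.5, θ) over the 18 free cells and 16 admissible headings. For each, cast all 4 beams and compare to the given ranges.
  (1.5, 3.5, 195°): beam 4 = 1.0000 ≠ 4.0415 ✗
  (3.5, 4.5, 195°): beam 1 = 0.5774 ≠ 2.8868 ✗
  (3.5, 4.5, 255°): beam 1 = 0.5774 ≠ 2.8868 ✗
  (4.5, 2.5, 105°): beam 1 = 0.5774 ≠ 2.8868 ✗
  (1.5, 1.5, 120°): beam 1 = 1.9319 ≠ 2.8868 ✗
  …
  (4.5, 3.5, 15°): r_1=2.8868, r_2=0.5774, r_3=1.0000, r_4=4.0415 — all match ✓
Only this pose fits every beam.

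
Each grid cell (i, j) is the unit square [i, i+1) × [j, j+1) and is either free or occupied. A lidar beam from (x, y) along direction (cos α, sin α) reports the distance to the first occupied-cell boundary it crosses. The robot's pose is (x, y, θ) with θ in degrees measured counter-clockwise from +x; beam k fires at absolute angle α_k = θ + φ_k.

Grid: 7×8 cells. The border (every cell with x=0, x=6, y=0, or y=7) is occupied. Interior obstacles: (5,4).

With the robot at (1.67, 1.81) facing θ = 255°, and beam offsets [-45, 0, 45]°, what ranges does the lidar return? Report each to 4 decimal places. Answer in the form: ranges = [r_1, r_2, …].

ranges = [0.7736, 0.8386, 0.9353]

beam 1: φ=-45°, α=210°
  d=(-0.8660,-0.5000)  start (1,1)  tX=0.7736 tY=1.6200  stride 1/|dx|=1.1547 1/|dy|=2.0000
    cross x-line → (0,1), t=0.7736 (wall)
  → r_1 = 0.7736
beam 2: φ=0°, α=255°
  d=(-0.2588,-0.9659)  start (1,1)  tX=2.5887 tY=0.8386  stride 1/|dx|=3.8637 1/|dy|=1.0353
    cross y-line → (1,0), t=0.8386 (wall)
  → r_2 = 0.8386
beam 3: φ=45°, α=300°
  d=(0.5000,-0.8660)  start (1,1)  tX=0.6600 tY=0.9353  stride 1/|dx|=2.0000 1/|dy|=1.1547
    cross x-line → (2,1), t=0.6600
    cross y-line → (2,0), t=0.9353 (wall)
  → r_3 = 0.9353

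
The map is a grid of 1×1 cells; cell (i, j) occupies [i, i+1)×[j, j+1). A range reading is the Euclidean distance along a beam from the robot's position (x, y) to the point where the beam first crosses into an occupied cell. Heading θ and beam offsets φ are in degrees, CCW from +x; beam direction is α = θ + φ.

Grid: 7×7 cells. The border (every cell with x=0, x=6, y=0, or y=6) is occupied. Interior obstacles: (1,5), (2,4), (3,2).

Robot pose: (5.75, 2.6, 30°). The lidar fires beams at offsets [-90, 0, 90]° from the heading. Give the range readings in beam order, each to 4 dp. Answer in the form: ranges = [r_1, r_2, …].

ranges = [0.5000, 0.2887, 3.9260]

beam 1: φ=-90°, α=300°
  direction (0.5000, -0.8660); cell (5,2); t to first gridline: x 0.5000, y 0.6928 (then +2.0000 / +1.1547)
    (6,2) via x @ 0.5000  # hit
  → r_1 = 0.5000
beam 2: φ=0°, α=30°
  direction (0.8660, 0.5000); cell (5,2); t to first gridline: x 0.2887, y 0.8000 (then +1.1547 / +2.0000)
    (6,2) via x @ 0.2887  # hit
  → r_2 = 0.2887
beam 3: φ=90°, α=120°
  direction (-0.5000, 0.8660); cell (5,2); t to first gridline: x 1.5000, y 0.4619 (then +2.0000 / +1.1547)
    (5,3) via y @ 0.4619
    (4,3) via x @ 1.5000
    (4,4) via y @ 1.6166
    (4,5) via y @ 2.7713
    (3,5) via x @ 3.5000
    (3,6) via y @ 3.9260  # hit
  → r_3 = 3.9260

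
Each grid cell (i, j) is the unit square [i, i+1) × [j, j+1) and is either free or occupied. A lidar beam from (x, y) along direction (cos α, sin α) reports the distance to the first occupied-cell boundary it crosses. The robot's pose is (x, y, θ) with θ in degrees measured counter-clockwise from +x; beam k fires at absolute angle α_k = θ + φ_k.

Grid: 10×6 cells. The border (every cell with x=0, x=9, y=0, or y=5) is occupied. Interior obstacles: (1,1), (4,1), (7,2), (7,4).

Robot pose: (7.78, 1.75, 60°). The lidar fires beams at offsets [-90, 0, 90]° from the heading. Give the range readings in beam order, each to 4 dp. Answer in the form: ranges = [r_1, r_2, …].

beam 1: φ=-90°, α=330°
  dir = (cos 330°, sin 330°) = (0.8660, -0.5000); from cell (7,1)
  next x-line at t=0.2540, next y-line at t=1.5000; Δt_x=1.1547, Δt_y=2.0000
    x: enter (8,1) at t=0.2540
    x: enter (9,1) at t=1.4087 ← occupied
  → r_1 = 1.4087
beam 2: φ=0°, α=60°
  dir = (cos 60°, sin 60°) = (0.5000, 0.8660); from cell (7,1)
  next x-line at t=0.4400, next y-line at t=0.2887; Δt_x=2.0000, Δt_y=1.1547
    y: enter (7,2) at t=0.2887 ← occupied
  → r_2 = 0.2887
beam 3: φ=90°, α=150°
  dir = (cos 150°, sin 150°) = (-0.8660, 0.5000); from cell (7,1)
  next x-line at t=0.9007, next y-line at t=0.5000; Δt_x=1.1547, Δt_y=2.0000
    y: enter (7,2) at t=0.5000 ← occupied
  → r_3 = 0.5000

ranges = [1.4087, 0.2887, 0.5000]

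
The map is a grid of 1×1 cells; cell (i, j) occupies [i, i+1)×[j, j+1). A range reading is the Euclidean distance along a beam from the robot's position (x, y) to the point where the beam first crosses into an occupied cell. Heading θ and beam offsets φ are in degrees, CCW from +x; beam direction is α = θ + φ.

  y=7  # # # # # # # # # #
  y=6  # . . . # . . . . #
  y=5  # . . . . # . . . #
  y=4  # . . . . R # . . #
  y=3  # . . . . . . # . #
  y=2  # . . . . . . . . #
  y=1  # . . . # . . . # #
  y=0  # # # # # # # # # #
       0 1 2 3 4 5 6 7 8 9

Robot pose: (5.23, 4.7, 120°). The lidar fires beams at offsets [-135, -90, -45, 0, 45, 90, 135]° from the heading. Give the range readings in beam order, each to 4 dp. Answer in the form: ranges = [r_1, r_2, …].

beam 1: φ=-135°, α=345°
  d=(0.9659,-0.2588)  start (5,4)  tX=0.7972 tY=2.7046  stride 1/|dx|=1.0353 1/|dy|=3.8637
    cross x-line → (6,4), t=0.7972 (wall)
  → r_1 = 0.7972
beam 2: φ=-90°, α=30°
  d=(0.8660,0.5000)  start (5,4)  tX=0.8891 tY=0.6000  stride 1/|dx|=1.1547 1/|dy|=2.0000
    cross y-line → (5,5), t=0.6000 (wall)
  → r_2 = 0.6000
beam 3: φ=-45°, α=75°
  d=(0.2588,0.9659)  start (5,4)  tX=2.9751 tY=0.3106  stride 1/|dx|=3.8637 1/|dy|=1.0353
    cross y-line → (5,5), t=0.3106 (wall)
  → r_3 = 0.3106
beam 4: φ=0°, α=120°
  d=(-0.5000,0.8660)  start (5,4)  tX=0.4600 tY=0.3464  stride 1/|dx|=2.0000 1/|dy|=1.1547
    cross y-line → (5,5), t=0.3464 (wall)
  → r_4 = 0.3464
beam 5: φ=45°, α=165°
  d=(-0.9659,0.2588)  start (5,4)  tX=0.2381 tY=1.1591  stride 1/|dx|=1.0353 1/|dy|=3.8637
    cross x-line → (4,4), t=0.2381
    cross y-line → (4,5), t=1.1591
    cross x-line → (3,5), t=1.2734
    cross x-line → (2,5), t=2.3087
    cross x-line → (1,5), t=3.3439
    cross x-line → (0,5), t=4.3792 (wall)
  → r_5 = 4.3792
beam 6: φ=90°, α=210°
  d=(-0.8660,-0.5000)  start (5,4)  tX=0.2656 tY=1.4000  stride 1/|dx|=1.1547 1/|dy|=2.0000
    cross x-line → (4,4), t=0.2656
    cross y-line → (4,3), t=1.4000
    cross x-line → (3,3), t=1.4203
    cross x-line → (2,3), t=2.5750
    cross y-line → (2,2), t=3.4000
    cross x-line → (1,2), t=3.7297
    cross x-line → (0,2), t=4.8844 (wall)
  → r_6 = 4.8844
beam 7: φ=135°, α=255°
  d=(-0.2588,-0.9659)  start (5,4)  tX=0.8887 tY=0.7247  stride 1/|dx|=3.8637 1/|dy|=1.0353
    cross y-line → (5,3), t=0.7247
    cross x-line → (4,3), t=0.8887
    cross y-line → (4,2), t=1.7600
    cross y-line → (4,1), t=2.7952 (wall)
  → r_7 = 2.7952

ranges = [0.7972, 0.6000, 0.3106, 0.3464, 4.3792, 4.8844, 2.7952]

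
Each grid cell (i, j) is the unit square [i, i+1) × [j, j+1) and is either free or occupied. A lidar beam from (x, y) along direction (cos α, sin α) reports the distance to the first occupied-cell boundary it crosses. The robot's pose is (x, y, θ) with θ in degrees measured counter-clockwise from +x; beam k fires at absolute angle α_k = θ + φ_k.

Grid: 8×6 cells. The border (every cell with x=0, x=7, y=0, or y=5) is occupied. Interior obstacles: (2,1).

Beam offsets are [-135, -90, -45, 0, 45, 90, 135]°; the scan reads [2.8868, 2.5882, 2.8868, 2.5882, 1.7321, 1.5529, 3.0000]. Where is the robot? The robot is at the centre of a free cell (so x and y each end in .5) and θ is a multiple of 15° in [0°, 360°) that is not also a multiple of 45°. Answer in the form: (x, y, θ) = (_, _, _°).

Enumerate (i+0.5, j+0.5, θ) over the 23 free cells and 16 admissible headings. For each, cast all 7 beams and compare to the given ranges.
  (1.5, 2.5, 150°): beam 1 = 5.6940 ≠ 2.8868 ✗
  (5.5, 4.5, 210°): beam 1 = 0.5176 ≠ 2.8868 ✗
  (4.5, 2.5, 330°): beam 1 = 1.9319 ≠ 2.8868 ✗
  (5.5, 3.5, 15°): beam 3 = 1.7321 ≠ 2.8868 ✗
  …
  (4.5, 3.5, 15°): r_1=2.8868, r_2=2.5882, r_3=2.8868, r_4=2.5882, r_5=1.7321, r_6=1.5529, r_7=3.0000 — all match ✓
Only this pose fits every beam.

(x, y, θ) = (4.5, 3.5, 15°)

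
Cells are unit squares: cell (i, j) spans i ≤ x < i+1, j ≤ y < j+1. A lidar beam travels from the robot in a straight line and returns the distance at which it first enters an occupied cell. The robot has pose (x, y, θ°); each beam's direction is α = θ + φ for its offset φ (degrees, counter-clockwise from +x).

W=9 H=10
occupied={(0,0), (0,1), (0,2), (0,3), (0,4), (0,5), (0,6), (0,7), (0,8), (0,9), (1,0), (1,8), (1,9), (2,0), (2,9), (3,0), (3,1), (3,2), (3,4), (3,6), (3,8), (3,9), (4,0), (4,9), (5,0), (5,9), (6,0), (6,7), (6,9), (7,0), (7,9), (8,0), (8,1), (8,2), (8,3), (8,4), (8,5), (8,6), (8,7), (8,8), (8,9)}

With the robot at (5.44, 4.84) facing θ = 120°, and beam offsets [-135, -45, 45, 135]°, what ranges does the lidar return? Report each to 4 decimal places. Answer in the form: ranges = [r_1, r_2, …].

beam 1: φ=-135°, α=345°
  dir = (cos 345°, sin 345°) = (0.9659, -0.2588); from cell (5,4)
  next x-line at t=0.5798, next y-line at t=3.2455; Δt_x=1.0353, Δt_y=3.8637
    x: enter (6,4) at t=0.5798
    x: enter (7,4) at t=1.6150
    x: enter (8,4) at t=2.6503 ← occupied
  → r_1 = 2.6503
beam 2: φ=-45°, α=75°
  dir = (cos 75°, sin 75°) = (0.2588, 0.9659); from cell (5,4)
  next x-line at t=2.1637, next y-line at t=0.1656; Δt_x=3.8637, Δt_y=1.0353
    y: enter (5,5) at t=0.1656
    y: enter (5,6) at t=1.2009
    x: enter (6,6) at t=2.1637
    y: enter (6,7) at t=2.2362 ← occupied
  → r_2 = 2.2362
beam 3: φ=45°, α=165°
  dir = (cos 165°, sin 165°) = (-0.9659, 0.2588); from cell (5,4)
  next x-line at t=0.4555, next y-line at t=0.6182; Δt_x=1.0353, Δt_y=3.8637
    x: enter (4,4) at t=0.4555
    y: enter (4,5) at t=0.6182
    x: enter (3,5) at t=1.4908
    x: enter (2,5) at t=2.5261
    x: enter (1,5) at t=3.5614
    y: enter (1,6) at t=4.4819
    x: enter (0,6) at t=4.5966 ← occupied
  → r_3 = 4.5966
beam 4: φ=135°, α=255°
  dir = (cos 255°, sin 255°) = (-0.2588, -0.9659); from cell (5,4)
  next x-line at t=1.7000, next y-line at t=0.8696; Δt_x=3.8637, Δt_y=1.0353
    y: enter (5,3) at t=0.8696
    x: enter (4,3) at t=1.7000
    y: enter (4,2) at t=1.9049
    y: enter (4,1) at t=2.9402
    y: enter (4,0) at t=3.9755 ← occupied
  → r_4 = 3.9755

ranges = [2.6503, 2.2362, 4.5966, 3.9755]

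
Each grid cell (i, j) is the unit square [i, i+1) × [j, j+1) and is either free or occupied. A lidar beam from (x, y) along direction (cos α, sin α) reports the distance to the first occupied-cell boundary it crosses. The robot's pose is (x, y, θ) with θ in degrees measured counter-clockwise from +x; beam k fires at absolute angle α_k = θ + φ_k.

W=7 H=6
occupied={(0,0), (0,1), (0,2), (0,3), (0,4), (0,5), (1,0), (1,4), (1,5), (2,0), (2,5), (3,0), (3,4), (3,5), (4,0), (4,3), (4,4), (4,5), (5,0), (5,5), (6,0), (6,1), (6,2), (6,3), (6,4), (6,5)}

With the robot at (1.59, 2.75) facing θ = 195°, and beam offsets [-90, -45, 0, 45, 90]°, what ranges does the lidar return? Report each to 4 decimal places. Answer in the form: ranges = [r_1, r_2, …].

ranges = [1.2941, 0.6813, 0.6108, 1.1800, 1.8117]

beam 1: φ=-90°, α=105°
  d=(-0.2588,0.9659)  start (1,2)  tX=2.2796 tY=0.2588  stride 1/|dx|=3.8637 1/|dy|=1.0353
    cross y-line → (1,3), t=0.2588
    cross y-line → (1,4), t=1.2941 (wall)
  → r_1 = 1.2941
beam 2: φ=-45°, α=150°
  d=(-0.8660,0.5000)  start (1,2)  tX=0.6813 tY=0.5000  stride 1/|dx|=1.1547 1/|dy|=2.0000
    cross y-line → (1,3), t=0.5000
    cross x-line → (0,3), t=0.6813 (wall)
  → r_2 = 0.6813
beam 3: φ=0°, α=195°
  d=(-0.9659,-0.2588)  start (1,2)  tX=0.6108 tY=2.8978  stride 1/|dx|=1.0353 1/|dy|=3.8637
    cross x-line → (0,2), t=0.6108 (wall)
  → r_3 = 0.6108
beam 4: φ=45°, α=240°
  d=(-0.5000,-0.8660)  start (1,2)  tX=1.1800 tY=0.8660  stride 1/|dx|=2.0000 1/|dy|=1.1547
    cross y-line → (1,1), t=0.8660
    cross x-line → (0,1), t=1.1800 (wall)
  → r_4 = 1.1800
beam 5: φ=90°, α=285°
  d=(0.2588,-0.9659)  start (1,2)  tX=1.5841 tY=0.7765  stride 1/|dx|=3.8637 1/|dy|=1.0353
    cross y-line → (1,1), t=0.7765
    cross x-line → (2,1), t=1.5841
    cross y-line → (2,0), t=1.8117 (wall)
  → r_5 = 1.8117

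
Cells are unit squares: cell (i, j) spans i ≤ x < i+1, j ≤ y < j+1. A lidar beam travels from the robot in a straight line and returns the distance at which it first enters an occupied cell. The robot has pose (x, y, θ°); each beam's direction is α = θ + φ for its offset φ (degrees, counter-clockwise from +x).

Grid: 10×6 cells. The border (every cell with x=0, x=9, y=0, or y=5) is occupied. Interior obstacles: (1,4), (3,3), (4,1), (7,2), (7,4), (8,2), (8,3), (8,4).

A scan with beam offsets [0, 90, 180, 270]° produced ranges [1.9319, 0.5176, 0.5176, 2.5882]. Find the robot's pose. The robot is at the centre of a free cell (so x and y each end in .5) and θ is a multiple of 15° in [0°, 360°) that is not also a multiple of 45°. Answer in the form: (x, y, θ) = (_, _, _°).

Enumerate (i+0.5, j+0.5, θ) over the 24 free cells and 16 admissible headings. For each, cast all 4 beams and compare to the given ranges.
  (3.5, 2.5, 255°): beam 1 = 1.5529 ≠ 1.9319 ✗
  (7.5, 1.5, 120°): beam 1 = 0.5774 ≠ 1.9319 ✗
  (6.5, 4.5, 30°): beam 1 = 0.5774 ≠ 1.9319 ✗
  (5.5, 3.5, 285°): beam 1 = 2.5882 ≠ 1.9319 ✗
  …
  (6.5, 4.5, 285°): r_1=1.9319, r_2=0.5176, r_3=0.5176, r_4=2.5882 — all match ✓
Only this pose fits every beam.

(x, y, θ) = (6.5, 4.5, 285°)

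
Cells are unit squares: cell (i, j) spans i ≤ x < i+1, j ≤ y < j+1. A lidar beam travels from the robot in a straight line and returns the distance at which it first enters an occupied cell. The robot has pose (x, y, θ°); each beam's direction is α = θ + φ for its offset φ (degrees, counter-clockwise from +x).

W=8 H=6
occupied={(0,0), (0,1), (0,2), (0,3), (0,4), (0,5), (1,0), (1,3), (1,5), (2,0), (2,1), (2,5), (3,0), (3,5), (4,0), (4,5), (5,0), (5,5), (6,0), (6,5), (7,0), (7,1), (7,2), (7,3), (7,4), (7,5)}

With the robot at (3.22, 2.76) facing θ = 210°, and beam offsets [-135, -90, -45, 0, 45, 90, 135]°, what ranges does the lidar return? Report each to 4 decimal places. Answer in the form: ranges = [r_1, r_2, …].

beam 1: φ=-135°, α=75°
  dir = (cos 75°, sin 75°) = (0.2588, 0.9659); from cell (3,2)
  next x-line at t=3.0137, next y-line at t=0.2485; Δt_x=3.8637, Δt_y=1.0353
    y: enter (3,3) at t=0.2485
    y: enter (3,4) at t=1.2837
    y: enter (3,5) at t=2.3190 ← occupied
  → r_1 = 2.3190
beam 2: φ=-90°, α=120°
  dir = (cos 120°, sin 120°) = (-0.5000, 0.8660); from cell (3,2)
  next x-line at t=0.4400, next y-line at t=0.2771; Δt_x=2.0000, Δt_y=1.1547
    y: enter (3,3) at t=0.2771
    x: enter (2,3) at t=0.4400
    y: enter (2,4) at t=1.4318
    x: enter (1,4) at t=2.4400
    y: enter (1,5) at t=2.5865 ← occupied
  → r_2 = 2.5865
beam 3: φ=-45°, α=165°
  dir = (cos 165°, sin 165°) = (-0.9659, 0.2588); from cell (3,2)
  next x-line at t=0.2278, next y-line at t=0.9273; Δt_x=1.0353, Δt_y=3.8637
    x: enter (2,2) at t=0.2278
    y: enter (2,3) at t=0.9273
    x: enter (1,3) at t=1.2630 ← occupied
  → r_3 = 1.2630
beam 4: φ=0°, α=210°
  dir = (cos 210°, sin 210°) = (-0.8660, -0.5000); from cell (3,2)
  next x-line at t=0.2540, next y-line at t=1.5200; Δt_x=1.1547, Δt_y=2.0000
    x: enter (2,2) at t=0.2540
    x: enter (1,2) at t=1.4087
    y: enter (1,1) at t=1.5200
    x: enter (0,1) at t=2.5634 ← occupied
  → r_4 = 2.5634
beam 5: φ=45°, α=255°
  dir = (cos 255°, sin 255°) = (-0.2588, -0.9659); from cell (3,2)
  next x-line at t=0.8500, next y-line at t=0.7868; Δt_x=3.8637, Δt_y=1.0353
    y: enter (3,1) at t=0.7868
    x: enter (2,1) at t=0.8500 ← occupied
  → r_5 = 0.8500
beam 6: φ=90°, α=300°
  dir = (cos 300°, sin 300°) = (0.5000, -0.8660); from cell (3,2)
  next x-line at t=1.5600, next y-line at t=0.8776; Δt_x=2.0000, Δt_y=1.1547
    y: enter (3,1) at t=0.8776
    x: enter (4,1) at t=1.5600
    y: enter (4,0) at t=2.0323 ← occupied
  → r_6 = 2.0323
beam 7: φ=135°, α=345°
  dir = (cos 345°, sin 345°) = (0.9659, -0.2588); from cell (3,2)
  next x-line at t=0.8075, next y-line at t=2.9364; Δt_x=1.0353, Δt_y=3.8637
    x: enter (4,2) at t=0.8075
    x: enter (5,2) at t=1.8428
    x: enter (6,2) at t=2.8781
    y: enter (6,1) at t=2.9364
    x: enter (7,1) at t=3.9133 ← occupied
  → r_7 = 3.9133

ranges = [2.3190, 2.5865, 1.2630, 2.5634, 0.8500, 2.0323, 3.9133]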